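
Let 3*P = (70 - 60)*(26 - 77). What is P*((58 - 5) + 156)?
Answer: -35530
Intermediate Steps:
P = -170 (P = ((70 - 60)*(26 - 77))/3 = (10*(-51))/3 = (1/3)*(-510) = -170)
P*((58 - 5) + 156) = -170*((58 - 5) + 156) = -170*(53 + 156) = -170*209 = -35530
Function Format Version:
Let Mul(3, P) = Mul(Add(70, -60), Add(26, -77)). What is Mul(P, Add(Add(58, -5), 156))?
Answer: -35530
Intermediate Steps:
P = -170 (P = Mul(Rational(1, 3), Mul(Add(70, -60), Add(26, -77))) = Mul(Rational(1, 3), Mul(10, -51)) = Mul(Rational(1, 3), -510) = -170)
Mul(P, Add(Add(58, -5), 156)) = Mul(-170, Add(Add(58, -5), 156)) = Mul(-170, Add(53, 156)) = Mul(-170, 209) = -35530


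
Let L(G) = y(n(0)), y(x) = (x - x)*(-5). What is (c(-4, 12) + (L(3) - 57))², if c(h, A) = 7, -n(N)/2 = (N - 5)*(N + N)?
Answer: 2500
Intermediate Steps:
n(N) = -4*N*(-5 + N) (n(N) = -2*(N - 5)*(N + N) = -2*(-5 + N)*2*N = -4*N*(-5 + N))
y(x) = 0 (y(x) = 0*(-5) = 0)
L(G) = 0
(c(-4, 12) + (L(3) - 57))² = (7 + (0 - 57))² = (7 - 57)² = (-50)² = 2500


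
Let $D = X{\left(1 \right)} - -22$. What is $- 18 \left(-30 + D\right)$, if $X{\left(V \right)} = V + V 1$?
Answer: $108$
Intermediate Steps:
$X{\left(V \right)} = 2 V$ ($X{\left(V \right)} = V + V = 2 V$)
$D = 24$ ($D = 2 \cdot 1 - -22 = 2 + 22 = 24$)
$- 18 \left(-30 + D\right) = - 18 \left(-30 + 24\right) = \left(-18\right) \left(-6\right) = 108$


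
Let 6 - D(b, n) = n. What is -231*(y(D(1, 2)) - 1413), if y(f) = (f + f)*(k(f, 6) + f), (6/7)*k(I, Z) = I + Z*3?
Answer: 271579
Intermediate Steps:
k(I, Z) = 7*Z/2 + 7*I/6 (k(I, Z) = 7*(I + Z*3)/6 = 7*(I + 3*Z)/6 = 7*Z/2 + 7*I/6)
D(b, n) = 6 - n
y(f) = 2*f*(21 + 13*f/6) (y(f) = (f + f)*(((7/2)*6 + 7*f/6) + f) = (2*f)*((21 + 7*f/6) + f) = (2*f)*(21 + 13*f/6) = 2*f*(21 + 13*f/6))
-231*(y(D(1, 2)) - 1413) = -231*((6 - 1*2)*(126 + 13*(6 - 1*2))/3 - 1413) = -231*((6 - 2)*(126 + 13*(6 - 2))/3 - 1413) = -231*((1/3)*4*(126 + 13*4) - 1413) = -231*((1/3)*4*(126 + 52) - 1413) = -231*((1/3)*4*178 - 1413) = -231*(712/3 - 1413) = -231*(-3527/3) = 271579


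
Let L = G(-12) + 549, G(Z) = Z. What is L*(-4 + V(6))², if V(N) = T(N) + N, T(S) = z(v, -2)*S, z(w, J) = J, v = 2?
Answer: 53700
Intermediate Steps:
T(S) = -2*S
V(N) = -N (V(N) = -2*N + N = -N)
L = 537 (L = -12 + 549 = 537)
L*(-4 + V(6))² = 537*(-4 - 1*6)² = 537*(-4 - 6)² = 537*(-10)² = 537*100 = 53700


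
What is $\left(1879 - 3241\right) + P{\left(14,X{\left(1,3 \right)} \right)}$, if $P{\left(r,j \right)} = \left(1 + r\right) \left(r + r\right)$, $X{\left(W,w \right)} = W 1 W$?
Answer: $-942$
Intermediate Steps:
$X{\left(W,w \right)} = W^{2}$ ($X{\left(W,w \right)} = W W = W^{2}$)
$P{\left(r,j \right)} = 2 r \left(1 + r\right)$ ($P{\left(r,j \right)} = \left(1 + r\right) 2 r = 2 r \left(1 + r\right)$)
$\left(1879 - 3241\right) + P{\left(14,X{\left(1,3 \right)} \right)} = \left(1879 - 3241\right) + 2 \cdot 14 \left(1 + 14\right) = -1362 + 2 \cdot 14 \cdot 15 = -1362 + 420 = -942$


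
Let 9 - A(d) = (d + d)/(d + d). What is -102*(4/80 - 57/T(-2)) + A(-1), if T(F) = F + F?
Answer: -7253/5 ≈ -1450.6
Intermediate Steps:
A(d) = 8 (A(d) = 9 - (d + d)/(d + d) = 9 - 2*d/(2*d) = 9 - 2*d*1/(2*d) = 9 - 1*1 = 9 - 1 = 8)
T(F) = 2*F
-102*(4/80 - 57/T(-2)) + A(-1) = -102*(4/80 - 57/(2*(-2))) + 8 = -102*(4*(1/80) - 57/(-4)) + 8 = -102*(1/20 - 57*(-¼)) + 8 = -102*(1/20 + 57/4) + 8 = -102*143/10 + 8 = -7293/5 + 8 = -7253/5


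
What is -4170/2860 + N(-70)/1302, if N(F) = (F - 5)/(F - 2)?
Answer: -6511633/4468464 ≈ -1.4572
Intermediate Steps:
N(F) = (-5 + F)/(-2 + F)
-4170/2860 + N(-70)/1302 = -4170/2860 + ((-5 - 70)/(-2 - 70))/1302 = -4170*1/2860 + (-75/(-72))*(1/1302) = -417/286 - 1/72*(-75)*(1/1302) = -417/286 + (25/24)*(1/1302) = -417/286 + 25/31248 = -6511633/4468464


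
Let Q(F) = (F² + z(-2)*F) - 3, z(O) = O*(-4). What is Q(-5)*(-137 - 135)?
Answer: 4896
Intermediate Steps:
z(O) = -4*O
Q(F) = -3 + F² + 8*F (Q(F) = (F² + (-4*(-2))*F) - 3 = (F² + 8*F) - 3 = -3 + F² + 8*F)
Q(-5)*(-137 - 135) = (-3 + (-5)² + 8*(-5))*(-137 - 135) = (-3 + 25 - 40)*(-272) = -18*(-272) = 4896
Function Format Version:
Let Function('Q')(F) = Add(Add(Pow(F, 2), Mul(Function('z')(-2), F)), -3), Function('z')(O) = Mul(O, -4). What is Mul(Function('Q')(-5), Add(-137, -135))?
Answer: 4896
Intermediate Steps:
Function('z')(O) = Mul(-4, O)
Function('Q')(F) = Add(-3, Pow(F, 2), Mul(8, F)) (Function('Q')(F) = Add(Add(Pow(F, 2), Mul(Mul(-4, -2), F)), -3) = Add(Add(Pow(F, 2), Mul(8, F)), -3) = Add(-3, Pow(F, 2), Mul(8, F)))
Mul(Function('Q')(-5), Add(-137, -135)) = Mul(Add(-3, Pow(-5, 2), Mul(8, -5)), Add(-137, -135)) = Mul(Add(-3, 25, -40), -272) = Mul(-18, -272) = 4896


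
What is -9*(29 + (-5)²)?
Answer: -486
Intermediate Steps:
-9*(29 + (-5)²) = -9*(29 + 25) = -9*54 = -486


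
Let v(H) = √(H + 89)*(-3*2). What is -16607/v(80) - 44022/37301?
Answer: 56002181/264498 ≈ 211.73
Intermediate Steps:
v(H) = -6*√(89 + H) (v(H) = √(89 + H)*(-6) = -6*√(89 + H))
-16607/v(80) - 44022/37301 = -16607*(-1/(6*√(89 + 80))) - 44022/37301 = -16607/((-6*√169)) - 44022*1/37301 = -16607/((-6*13)) - 4002/3391 = -16607/(-78) - 4002/3391 = -16607*(-1/78) - 4002/3391 = 16607/78 - 4002/3391 = 56002181/264498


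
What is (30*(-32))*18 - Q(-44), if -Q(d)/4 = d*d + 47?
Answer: -9348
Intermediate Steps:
Q(d) = -188 - 4*d² (Q(d) = -4*(d*d + 47) = -4*(d² + 47) = -4*(47 + d²) = -188 - 4*d²)
(30*(-32))*18 - Q(-44) = (30*(-32))*18 - (-188 - 4*(-44)²) = -960*18 - (-188 - 4*1936) = -17280 - (-188 - 7744) = -17280 - 1*(-7932) = -17280 + 7932 = -9348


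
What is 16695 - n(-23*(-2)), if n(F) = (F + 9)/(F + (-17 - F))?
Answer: 283870/17 ≈ 16698.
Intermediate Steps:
n(F) = -9/17 - F/17 (n(F) = (9 + F)/(-17) = (9 + F)*(-1/17) = -9/17 - F/17)
16695 - n(-23*(-2)) = 16695 - (-9/17 - (-23)*(-2)/17) = 16695 - (-9/17 - 1/17*46) = 16695 - (-9/17 - 46/17) = 16695 - 1*(-55/17) = 16695 + 55/17 = 283870/17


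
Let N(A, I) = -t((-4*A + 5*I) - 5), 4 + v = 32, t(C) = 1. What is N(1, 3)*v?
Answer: -28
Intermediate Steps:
v = 28 (v = -4 + 32 = 28)
N(A, I) = -1 (N(A, I) = -1*1 = -1)
N(1, 3)*v = -1*28 = -28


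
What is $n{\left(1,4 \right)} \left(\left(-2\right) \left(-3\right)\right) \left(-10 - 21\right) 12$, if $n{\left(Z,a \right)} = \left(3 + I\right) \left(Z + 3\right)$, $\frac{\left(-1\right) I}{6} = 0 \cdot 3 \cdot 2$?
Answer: $-26784$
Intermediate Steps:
$I = 0$ ($I = - 6 \cdot 0 \cdot 3 \cdot 2 = - 6 \cdot 0 \cdot 2 = \left(-6\right) 0 = 0$)
$n{\left(Z,a \right)} = 9 + 3 Z$ ($n{\left(Z,a \right)} = \left(3 + 0\right) \left(Z + 3\right) = 3 \left(3 + Z\right) = 9 + 3 Z$)
$n{\left(1,4 \right)} \left(\left(-2\right) \left(-3\right)\right) \left(-10 - 21\right) 12 = \left(9 + 3 \cdot 1\right) \left(\left(-2\right) \left(-3\right)\right) \left(-10 - 21\right) 12 = \left(9 + 3\right) 6 \left(-10 - 21\right) 12 = 12 \cdot 6 \left(-31\right) 12 = 72 \left(-31\right) 12 = \left(-2232\right) 12 = -26784$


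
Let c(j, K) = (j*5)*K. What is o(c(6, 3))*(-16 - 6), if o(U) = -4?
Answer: 88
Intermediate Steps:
c(j, K) = 5*K*j (c(j, K) = (5*j)*K = 5*K*j)
o(c(6, 3))*(-16 - 6) = -4*(-16 - 6) = -4*(-22) = 88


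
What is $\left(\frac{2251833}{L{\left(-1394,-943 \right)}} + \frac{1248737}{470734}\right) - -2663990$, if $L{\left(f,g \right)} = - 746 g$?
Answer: $\frac{220546231300240547}{82787753213} \approx 2.664 \cdot 10^{6}$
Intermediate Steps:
$\left(\frac{2251833}{L{\left(-1394,-943 \right)}} + \frac{1248737}{470734}\right) - -2663990 = \left(\frac{2251833}{\left(-746\right) \left(-943\right)} + \frac{1248737}{470734}\right) - -2663990 = \left(\frac{2251833}{703478} + 1248737 \cdot \frac{1}{470734}\right) + 2663990 = \left(2251833 \cdot \frac{1}{703478} + \frac{1248737}{470734}\right) + 2663990 = \left(\frac{2251833}{703478} + \frac{1248737}{470734}\right) + 2663990 = \frac{484618340677}{82787753213} + 2663990 = \frac{220546231300240547}{82787753213}$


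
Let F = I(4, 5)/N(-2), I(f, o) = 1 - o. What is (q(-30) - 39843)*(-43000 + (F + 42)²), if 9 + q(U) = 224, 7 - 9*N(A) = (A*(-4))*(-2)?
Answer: 867143858800/529 ≈ 1.6392e+9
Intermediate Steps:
N(A) = 7/9 - 8*A/9 (N(A) = 7/9 - A*(-4)*(-2)/9 = 7/9 - (-4*A)*(-2)/9 = 7/9 - 8*A/9)
q(U) = 215 (q(U) = -9 + 224 = 215)
F = -36/23 (F = (1 - 1*5)/(7/9 - 8/9*(-2)) = (1 - 5)/(7/9 + 16/9) = -4/23/9 = -4*9/23 = -36/23 ≈ -1.5652)
(q(-30) - 39843)*(-43000 + (F + 42)²) = (215 - 39843)*(-43000 + (-36/23 + 42)²) = -39628*(-43000 + (930/23)²) = -39628*(-43000 + 864900/529) = -39628*(-21882100/529) = 867143858800/529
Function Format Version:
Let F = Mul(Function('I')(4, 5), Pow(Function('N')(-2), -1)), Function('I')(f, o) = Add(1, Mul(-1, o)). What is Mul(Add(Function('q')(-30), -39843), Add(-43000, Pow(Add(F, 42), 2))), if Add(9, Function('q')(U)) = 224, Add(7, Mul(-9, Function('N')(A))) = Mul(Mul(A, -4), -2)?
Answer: Rational(867143858800, 529) ≈ 1.6392e+9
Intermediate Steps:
Function('N')(A) = Add(Rational(7, 9), Mul(Rational(-8, 9), A)) (Function('N')(A) = Add(Rational(7, 9), Mul(Rational(-1, 9), Mul(Mul(A, -4), -2))) = Add(Rational(7, 9), Mul(Rational(-1, 9), Mul(Mul(-4, A), -2))) = Add(Rational(7, 9), Mul(Rational(-1, 9), Mul(8, A))) = Add(Rational(7, 9), Mul(Rational(-8, 9), A)))
Function('q')(U) = 215 (Function('q')(U) = Add(-9, 224) = 215)
F = Rational(-36, 23) (F = Mul(Add(1, Mul(-1, 5)), Pow(Add(Rational(7, 9), Mul(Rational(-8, 9), -2)), -1)) = Mul(Add(1, -5), Pow(Add(Rational(7, 9), Rational(16, 9)), -1)) = Mul(-4, Pow(Rational(23, 9), -1)) = Mul(-4, Rational(9, 23)) = Rational(-36, 23) ≈ -1.5652)
Mul(Add(Function('q')(-30), -39843), Add(-43000, Pow(Add(F, 42), 2))) = Mul(Add(215, -39843), Add(-43000, Pow(Add(Rational(-36, 23), 42), 2))) = Mul(-39628, Add(-43000, Pow(Rational(930, 23), 2))) = Mul(-39628, Add(-43000, Rational(864900, 529))) = Mul(-39628, Rational(-21882100, 529)) = Rational(867143858800, 529)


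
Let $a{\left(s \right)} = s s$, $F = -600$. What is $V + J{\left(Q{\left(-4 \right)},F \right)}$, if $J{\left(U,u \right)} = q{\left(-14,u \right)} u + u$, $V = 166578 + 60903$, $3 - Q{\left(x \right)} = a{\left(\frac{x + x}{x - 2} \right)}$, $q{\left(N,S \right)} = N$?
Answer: $235281$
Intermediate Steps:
$a{\left(s \right)} = s^{2}$
$Q{\left(x \right)} = 3 - \frac{4 x^{2}}{\left(-2 + x\right)^{2}}$ ($Q{\left(x \right)} = 3 - \left(\frac{x + x}{x - 2}\right)^{2} = 3 - \left(\frac{2 x}{-2 + x}\right)^{2} = 3 - \frac{4 x^{2}}{\left(-2 + x\right)^{2}}$)
$V = 227481$
$J{\left(U,u \right)} = - 13 u$ ($J{\left(U,u \right)} = - 14 u + u = - 13 u$)
$V + J{\left(Q{\left(-4 \right)},F \right)} = 227481 - -7800 = 227481 + 7800 = 235281$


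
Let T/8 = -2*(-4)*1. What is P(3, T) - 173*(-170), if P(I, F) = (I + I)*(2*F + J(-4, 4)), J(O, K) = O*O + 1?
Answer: 30280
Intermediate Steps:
T = 64 (T = 8*(-2*(-4)*1) = 8*(8*1) = 8*8 = 64)
J(O, K) = 1 + O² (J(O, K) = O² + 1 = 1 + O²)
P(I, F) = 2*I*(17 + 2*F) (P(I, F) = (I + I)*(2*F + (1 + (-4)²)) = (2*I)*(2*F + (1 + 16)) = (2*I)*(2*F + 17) = (2*I)*(17 + 2*F) = 2*I*(17 + 2*F))
P(3, T) - 173*(-170) = 2*3*(17 + 2*64) - 173*(-170) = 2*3*(17 + 128) + 29410 = 2*3*145 + 29410 = 870 + 29410 = 30280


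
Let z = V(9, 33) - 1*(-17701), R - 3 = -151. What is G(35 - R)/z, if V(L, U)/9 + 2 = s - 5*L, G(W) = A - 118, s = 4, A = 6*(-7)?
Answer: -80/8657 ≈ -0.0092411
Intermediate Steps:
A = -42
R = -148 (R = 3 - 151 = -148)
G(W) = -160 (G(W) = -42 - 118 = -160)
V(L, U) = 18 - 45*L (V(L, U) = -18 + 9*(4 - 5*L) = -18 + (36 - 45*L) = 18 - 45*L)
z = 17314 (z = (18 - 45*9) - 1*(-17701) = (18 - 405) + 17701 = -387 + 17701 = 17314)
G(35 - R)/z = -160/17314 = -160*1/17314 = -80/8657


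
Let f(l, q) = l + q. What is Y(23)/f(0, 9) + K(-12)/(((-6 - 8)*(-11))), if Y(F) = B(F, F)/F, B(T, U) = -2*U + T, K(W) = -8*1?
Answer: -113/693 ≈ -0.16306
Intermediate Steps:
K(W) = -8
B(T, U) = T - 2*U
Y(F) = -1 (Y(F) = (F - 2*F)/F = (-F)/F = -1)
Y(23)/f(0, 9) + K(-12)/(((-6 - 8)*(-11))) = -1/(0 + 9) - 8*(-1/(11*(-6 - 8))) = -1/9 - 8/((-14*(-11))) = -1*⅑ - 8/154 = -⅑ - 8*1/154 = -⅑ - 4/77 = -113/693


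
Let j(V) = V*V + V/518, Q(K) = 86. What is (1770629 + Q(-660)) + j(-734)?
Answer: 598152622/259 ≈ 2.3095e+6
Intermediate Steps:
j(V) = V**2 + V/518 (j(V) = V**2 + V*(1/518) = V**2 + V/518)
(1770629 + Q(-660)) + j(-734) = (1770629 + 86) - 734*(1/518 - 734) = 1770715 - 734*(-380211/518) = 1770715 + 139537437/259 = 598152622/259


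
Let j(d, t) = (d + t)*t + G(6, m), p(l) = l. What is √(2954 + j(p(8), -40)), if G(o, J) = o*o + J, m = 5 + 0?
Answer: 15*√19 ≈ 65.384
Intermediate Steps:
m = 5
G(o, J) = J + o² (G(o, J) = o² + J = J + o²)
j(d, t) = 41 + t*(d + t) (j(d, t) = (d + t)*t + (5 + 6²) = t*(d + t) + (5 + 36) = t*(d + t) + 41 = 41 + t*(d + t))
√(2954 + j(p(8), -40)) = √(2954 + (41 + (-40)² + 8*(-40))) = √(2954 + (41 + 1600 - 320)) = √(2954 + 1321) = √4275 = 15*√19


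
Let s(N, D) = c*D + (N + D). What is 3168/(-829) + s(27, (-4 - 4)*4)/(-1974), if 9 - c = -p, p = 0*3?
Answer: -6010735/1636446 ≈ -3.6730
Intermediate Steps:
p = 0
c = 9 (c = 9 - (-1)*0 = 9 - 1*0 = 9 + 0 = 9)
s(N, D) = N + 10*D (s(N, D) = 9*D + (N + D) = 9*D + (D + N) = N + 10*D)
3168/(-829) + s(27, (-4 - 4)*4)/(-1974) = 3168/(-829) + (27 + 10*((-4 - 4)*4))/(-1974) = 3168*(-1/829) + (27 + 10*(-8*4))*(-1/1974) = -3168/829 + (27 + 10*(-32))*(-1/1974) = -3168/829 + (27 - 320)*(-1/1974) = -3168/829 - 293*(-1/1974) = -3168/829 + 293/1974 = -6010735/1636446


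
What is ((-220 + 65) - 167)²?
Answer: 103684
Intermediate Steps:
((-220 + 65) - 167)² = (-155 - 167)² = (-322)² = 103684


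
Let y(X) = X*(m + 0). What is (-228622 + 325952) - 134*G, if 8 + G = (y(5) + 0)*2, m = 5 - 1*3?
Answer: 95722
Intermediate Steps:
m = 2 (m = 5 - 3 = 2)
y(X) = 2*X (y(X) = X*(2 + 0) = X*2 = 2*X)
G = 12 (G = -8 + (2*5 + 0)*2 = -8 + (10 + 0)*2 = -8 + 10*2 = -8 + 20 = 12)
(-228622 + 325952) - 134*G = (-228622 + 325952) - 134*12 = 97330 - 1608 = 95722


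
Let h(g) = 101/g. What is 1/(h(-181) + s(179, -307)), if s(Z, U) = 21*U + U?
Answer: -181/1222575 ≈ -0.00014805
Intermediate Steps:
s(Z, U) = 22*U
1/(h(-181) + s(179, -307)) = 1/(101/(-181) + 22*(-307)) = 1/(101*(-1/181) - 6754) = 1/(-101/181 - 6754) = 1/(-1222575/181) = -181/1222575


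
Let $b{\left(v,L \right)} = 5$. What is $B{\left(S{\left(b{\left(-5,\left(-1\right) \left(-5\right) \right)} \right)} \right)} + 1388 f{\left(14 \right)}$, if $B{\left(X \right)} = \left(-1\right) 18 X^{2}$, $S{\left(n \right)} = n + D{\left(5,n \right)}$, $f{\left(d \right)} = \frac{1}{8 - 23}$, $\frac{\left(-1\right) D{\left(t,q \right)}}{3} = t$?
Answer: $- \frac{28388}{15} \approx -1892.5$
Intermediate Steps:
$D{\left(t,q \right)} = - 3 t$
$f{\left(d \right)} = - \frac{1}{15}$ ($f{\left(d \right)} = \frac{1}{-15} = - \frac{1}{15}$)
$S{\left(n \right)} = -15 + n$ ($S{\left(n \right)} = n - 15 = -15 + n$)
$B{\left(X \right)} = - 18 X^{2}$
$B{\left(S{\left(b{\left(-5,\left(-1\right) \left(-5\right) \right)} \right)} \right)} + 1388 f{\left(14 \right)} = - 18 \left(-15 + 5\right)^{2} + 1388 \left(- \frac{1}{15}\right) = - 18 \left(-10\right)^{2} - \frac{1388}{15} = \left(-18\right) 100 - \frac{1388}{15} = -1800 - \frac{1388}{15} = - \frac{28388}{15}$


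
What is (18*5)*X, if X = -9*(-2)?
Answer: 1620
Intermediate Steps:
X = 18
(18*5)*X = (18*5)*18 = 90*18 = 1620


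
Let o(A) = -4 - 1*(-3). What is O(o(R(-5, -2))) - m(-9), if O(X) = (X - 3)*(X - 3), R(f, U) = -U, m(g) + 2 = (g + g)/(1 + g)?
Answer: 63/4 ≈ 15.750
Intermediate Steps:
m(g) = -2 + 2*g/(1 + g) (m(g) = -2 + (g + g)/(1 + g) = -2 + (2*g)/(1 + g) = -2 + 2*g/(1 + g))
o(A) = -1 (o(A) = -4 + 3 = -1)
O(X) = (-3 + X)² (O(X) = (-3 + X)*(-3 + X) = (-3 + X)²)
O(o(R(-5, -2))) - m(-9) = (-3 - 1)² - (-2)/(1 - 9) = (-4)² - (-2)/(-8) = 16 - (-2)*(-1)/8 = 16 - 1*¼ = 16 - ¼ = 63/4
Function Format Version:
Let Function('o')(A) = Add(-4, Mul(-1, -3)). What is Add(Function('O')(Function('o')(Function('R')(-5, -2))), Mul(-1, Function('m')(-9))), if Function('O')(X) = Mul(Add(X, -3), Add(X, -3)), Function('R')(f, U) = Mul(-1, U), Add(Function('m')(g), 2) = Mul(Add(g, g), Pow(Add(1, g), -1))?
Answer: Rational(63, 4) ≈ 15.750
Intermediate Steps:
Function('m')(g) = Add(-2, Mul(2, g, Pow(Add(1, g), -1))) (Function('m')(g) = Add(-2, Mul(Add(g, g), Pow(Add(1, g), -1))) = Add(-2, Mul(Mul(2, g), Pow(Add(1, g), -1))) = Add(-2, Mul(2, g, Pow(Add(1, g), -1))))
Function('o')(A) = -1 (Function('o')(A) = Add(-4, 3) = -1)
Function('O')(X) = Pow(Add(-3, X), 2) (Function('O')(X) = Mul(Add(-3, X), Add(-3, X)) = Pow(Add(-3, X), 2))
Add(Function('O')(Function('o')(Function('R')(-5, -2))), Mul(-1, Function('m')(-9))) = Add(Pow(Add(-3, -1), 2), Mul(-1, Mul(-2, Pow(Add(1, -9), -1)))) = Add(Pow(-4, 2), Mul(-1, Mul(-2, Pow(-8, -1)))) = Add(16, Mul(-1, Mul(-2, Rational(-1, 8)))) = Add(16, Mul(-1, Rational(1, 4))) = Add(16, Rational(-1, 4)) = Rational(63, 4)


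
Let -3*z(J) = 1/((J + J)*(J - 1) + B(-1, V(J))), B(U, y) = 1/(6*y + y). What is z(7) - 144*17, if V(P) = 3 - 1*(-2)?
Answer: -21598739/8823 ≈ -2448.0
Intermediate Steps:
V(P) = 5 (V(P) = 3 + 2 = 5)
B(U, y) = 1/(7*y)
z(J) = -1/(3*(1/35 + 2*J*(-1 + J))) (z(J) = -1/(3*((J + J)*(J - 1) + (1/7)/5)) = -1/(3*((2*J)*(-1 + J) + (1/7)*(1/5))) = -1/(3*(2*J*(-1 + J) + 1/35)) = -1/(3*(1/35 + 2*J*(-1 + J))))
z(7) - 144*17 = -35/(3 - 210*7 + 210*7**2) - 144*17 = -35/(3 - 1470 + 210*49) - 2448 = -35/(3 - 1470 + 10290) - 2448 = -35/8823 - 2448 = -21598739/8823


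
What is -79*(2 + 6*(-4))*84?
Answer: 145992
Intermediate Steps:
-79*(2 + 6*(-4))*84 = -79*(2 - 24)*84 = -79*(-22)*84 = 1738*84 = 145992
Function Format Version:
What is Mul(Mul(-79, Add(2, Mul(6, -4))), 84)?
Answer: 145992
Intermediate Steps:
Mul(Mul(-79, Add(2, Mul(6, -4))), 84) = Mul(Mul(-79, Add(2, -24)), 84) = Mul(Mul(-79, -22), 84) = Mul(1738, 84) = 145992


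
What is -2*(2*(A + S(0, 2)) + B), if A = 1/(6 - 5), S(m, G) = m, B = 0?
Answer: -4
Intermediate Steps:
A = 1 (A = 1/1 = 1)
-2*(2*(A + S(0, 2)) + B) = -2*(2*(1 + 0) + 0) = -2*(2*1 + 0) = -2*(2 + 0) = -2*2 = -4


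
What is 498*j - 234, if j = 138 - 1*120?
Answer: 8730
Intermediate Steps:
j = 18 (j = 138 - 120 = 18)
498*j - 234 = 498*18 - 234 = 8964 - 234 = 8730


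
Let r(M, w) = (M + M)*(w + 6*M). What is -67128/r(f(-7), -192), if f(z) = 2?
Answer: 2797/30 ≈ 93.233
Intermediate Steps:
r(M, w) = 2*M*(w + 6*M) (r(M, w) = (2*M)*(w + 6*M) = 2*M*(w + 6*M))
-67128/r(f(-7), -192) = -67128*1/(4*(-192 + 6*2)) = -67128*1/(4*(-192 + 12)) = -67128/(2*2*(-180)) = -67128/(-720) = -67128*(-1/720) = 2797/30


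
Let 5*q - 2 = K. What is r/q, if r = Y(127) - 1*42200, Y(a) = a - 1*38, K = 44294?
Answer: -210555/44296 ≈ -4.7534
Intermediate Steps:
Y(a) = -38 + a (Y(a) = a - 38 = -38 + a)
q = 44296/5 (q = ⅖ + (⅕)*44294 = ⅖ + 44294/5 = 44296/5 ≈ 8859.2)
r = -42111 (r = (-38 + 127) - 1*42200 = 89 - 42200 = -42111)
r/q = -42111/44296/5 = -42111*5/44296 = -210555/44296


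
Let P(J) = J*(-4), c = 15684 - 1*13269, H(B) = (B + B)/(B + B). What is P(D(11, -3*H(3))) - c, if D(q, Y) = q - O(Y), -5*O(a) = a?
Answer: -12283/5 ≈ -2456.6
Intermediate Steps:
H(B) = 1 (H(B) = (2*B)/((2*B)) = (2*B)*(1/(2*B)) = 1)
O(a) = -a/5
D(q, Y) = q + Y/5 (D(q, Y) = q - (-1)*Y/5 = q + Y/5)
c = 2415 (c = 15684 - 13269 = 2415)
P(J) = -4*J
P(D(11, -3*H(3))) - c = -4*(11 + (-3*1)/5) - 1*2415 = -4*(11 + (1/5)*(-3)) - 2415 = -4*(11 - 3/5) - 2415 = -4*52/5 - 2415 = -208/5 - 2415 = -12283/5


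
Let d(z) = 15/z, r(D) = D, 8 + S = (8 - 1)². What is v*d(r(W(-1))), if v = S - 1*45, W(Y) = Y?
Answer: 60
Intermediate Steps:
S = 41 (S = -8 + (8 - 1)² = -8 + 7² = -8 + 49 = 41)
v = -4 (v = 41 - 1*45 = 41 - 45 = -4)
v*d(r(W(-1))) = -60/(-1) = -60*(-1) = -4*(-15) = 60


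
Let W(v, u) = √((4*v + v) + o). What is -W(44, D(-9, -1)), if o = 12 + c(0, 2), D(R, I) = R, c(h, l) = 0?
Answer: -2*√58 ≈ -15.232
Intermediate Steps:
o = 12 (o = 12 + 0 = 12)
W(v, u) = √(12 + 5*v) (W(v, u) = √((4*v + v) + 12) = √(5*v + 12) = √(12 + 5*v))
-W(44, D(-9, -1)) = -√(12 + 5*44) = -√(12 + 220) = -√232 = -2*√58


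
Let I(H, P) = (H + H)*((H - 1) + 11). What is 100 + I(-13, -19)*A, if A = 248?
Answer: 19444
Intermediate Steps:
I(H, P) = 2*H*(10 + H) (I(H, P) = (2*H)*((-1 + H) + 11) = (2*H)*(10 + H) = 2*H*(10 + H))
100 + I(-13, -19)*A = 100 + (2*(-13)*(10 - 13))*248 = 100 + (2*(-13)*(-3))*248 = 100 + 78*248 = 100 + 19344 = 19444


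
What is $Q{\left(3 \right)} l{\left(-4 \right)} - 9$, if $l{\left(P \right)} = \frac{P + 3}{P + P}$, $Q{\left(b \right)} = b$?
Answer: $- \frac{69}{8} \approx -8.625$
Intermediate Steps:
$l{\left(P \right)} = \frac{3 + P}{2 P}$
$Q{\left(3 \right)} l{\left(-4 \right)} - 9 = 3 \frac{3 - 4}{2 \left(-4\right)} - 9 = 3 \cdot \frac{1}{2} \left(- \frac{1}{4}\right) \left(-1\right) - 9 = 3 \cdot \frac{1}{8} - 9 = \frac{3}{8} - 9 = - \frac{69}{8}$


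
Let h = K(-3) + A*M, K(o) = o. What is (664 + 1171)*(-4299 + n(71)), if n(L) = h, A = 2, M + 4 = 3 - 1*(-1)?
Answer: -7894170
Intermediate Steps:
M = 0 (M = -4 + (3 - 1*(-1)) = -4 + (3 + 1) = -4 + 4 = 0)
h = -3 (h = -3 + 2*0 = -3 + 0 = -3)
n(L) = -3
(664 + 1171)*(-4299 + n(71)) = (664 + 1171)*(-4299 - 3) = 1835*(-4302) = -7894170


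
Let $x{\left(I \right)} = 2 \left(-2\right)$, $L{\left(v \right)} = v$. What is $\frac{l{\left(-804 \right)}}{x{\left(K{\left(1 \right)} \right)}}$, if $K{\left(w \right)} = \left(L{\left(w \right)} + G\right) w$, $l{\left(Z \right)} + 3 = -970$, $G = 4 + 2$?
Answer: $\frac{973}{4} \approx 243.25$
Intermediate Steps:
$G = 6$
$l{\left(Z \right)} = -973$ ($l{\left(Z \right)} = -3 - 970 = -973$)
$K{\left(w \right)} = w \left(6 + w\right)$ ($K{\left(w \right)} = \left(w + 6\right) w = \left(6 + w\right) w = w \left(6 + w\right)$)
$x{\left(I \right)} = -4$
$\frac{l{\left(-804 \right)}}{x{\left(K{\left(1 \right)} \right)}} = - \frac{973}{-4} = \left(-973\right) \left(- \frac{1}{4}\right) = \frac{973}{4}$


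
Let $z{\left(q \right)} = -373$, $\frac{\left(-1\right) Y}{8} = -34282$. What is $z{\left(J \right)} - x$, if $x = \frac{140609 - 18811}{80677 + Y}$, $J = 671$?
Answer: $- \frac{132511807}{354933} \approx -373.34$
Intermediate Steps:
$Y = 274256$ ($Y = \left(-8\right) \left(-34282\right) = 274256$)
$x = \frac{121798}{354933}$ ($x = \frac{140609 - 18811}{80677 + 274256} = \frac{121798}{354933} \approx 0.34316$)
$z{\left(J \right)} - x = -373 - \frac{121798}{354933} = - \frac{132511807}{354933}$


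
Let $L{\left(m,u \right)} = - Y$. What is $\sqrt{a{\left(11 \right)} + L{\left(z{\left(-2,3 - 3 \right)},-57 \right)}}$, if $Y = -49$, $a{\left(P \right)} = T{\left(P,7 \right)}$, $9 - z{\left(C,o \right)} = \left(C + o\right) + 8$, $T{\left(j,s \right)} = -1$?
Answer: $4 \sqrt{3} \approx 6.9282$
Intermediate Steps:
$z{\left(C,o \right)} = 1 - C - o$ ($z{\left(C,o \right)} = 9 - \left(\left(C + o\right) + 8\right) = 9 - \left(8 + C + o\right) = 1 - C - o$)
$a{\left(P \right)} = -1$
$L{\left(m,u \right)} = 49$ ($L{\left(m,u \right)} = \left(-1\right) \left(-49\right) = 49$)
$\sqrt{a{\left(11 \right)} + L{\left(z{\left(-2,3 - 3 \right)},-57 \right)}} = \sqrt{-1 + 49} = \sqrt{48} = 4 \sqrt{3}$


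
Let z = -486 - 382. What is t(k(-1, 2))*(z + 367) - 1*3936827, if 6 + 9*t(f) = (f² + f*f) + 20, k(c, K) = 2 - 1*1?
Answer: -11813153/3 ≈ -3.9377e+6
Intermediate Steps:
k(c, K) = 1 (k(c, K) = 2 - 1 = 1)
z = -868
t(f) = 14/9 + 2*f²/9 (t(f) = -⅔ + ((f² + f*f) + 20)/9 = -⅔ + ((f² + f²) + 20)/9 = -⅔ + (2*f² + 20)/9 = -⅔ + (20 + 2*f²)/9 = -⅔ + (20/9 + 2*f²/9) = 14/9 + 2*f²/9)
t(k(-1, 2))*(z + 367) - 1*3936827 = (14/9 + (2/9)*1²)*(-868 + 367) - 1*3936827 = (14/9 + (2/9)*1)*(-501) - 3936827 = (14/9 + 2/9)*(-501) - 3936827 = (16/9)*(-501) - 3936827 = -2672/3 - 3936827 = -11813153/3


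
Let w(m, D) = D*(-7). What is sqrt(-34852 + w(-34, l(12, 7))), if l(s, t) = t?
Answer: I*sqrt(34901) ≈ 186.82*I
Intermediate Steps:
w(m, D) = -7*D
sqrt(-34852 + w(-34, l(12, 7))) = sqrt(-34852 - 7*7) = sqrt(-34852 - 49) = sqrt(-34901) = I*sqrt(34901)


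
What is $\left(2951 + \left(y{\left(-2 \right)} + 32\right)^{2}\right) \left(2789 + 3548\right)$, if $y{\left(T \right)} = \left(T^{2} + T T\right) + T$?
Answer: $27851115$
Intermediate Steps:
$y{\left(T \right)} = T + 2 T^{2}$ ($y{\left(T \right)} = \left(T^{2} + T^{2}\right) + T = 2 T^{2} + T = T + 2 T^{2}$)
$\left(2951 + \left(y{\left(-2 \right)} + 32\right)^{2}\right) \left(2789 + 3548\right) = \left(2951 + \left(- 2 \left(1 + 2 \left(-2\right)\right) + 32\right)^{2}\right) \left(2789 + 3548\right) = \left(2951 + \left(- 2 \left(1 - 4\right) + 32\right)^{2}\right) 6337 = \left(2951 + \left(\left(-2\right) \left(-3\right) + 32\right)^{2}\right) 6337 = \left(2951 + \left(6 + 32\right)^{2}\right) 6337 = \left(2951 + 38^{2}\right) 6337 = \left(2951 + 1444\right) 6337 = 4395 \cdot 6337 = 27851115$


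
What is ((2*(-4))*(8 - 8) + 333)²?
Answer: 110889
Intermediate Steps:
((2*(-4))*(8 - 8) + 333)² = (-8*0 + 333)² = (0 + 333)² = 333² = 110889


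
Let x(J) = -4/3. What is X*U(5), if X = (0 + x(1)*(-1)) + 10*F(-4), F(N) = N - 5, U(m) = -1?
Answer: 266/3 ≈ 88.667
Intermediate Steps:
x(J) = -4/3 (x(J) = -4*1/3 = -4/3)
F(N) = -5 + N
X = -266/3 (X = (0 - 4/3*(-1)) + 10*(-5 - 4) = (0 + 4/3) + 10*(-9) = 4/3 - 90 = -266/3 ≈ -88.667)
X*U(5) = -266/3*(-1) = 266/3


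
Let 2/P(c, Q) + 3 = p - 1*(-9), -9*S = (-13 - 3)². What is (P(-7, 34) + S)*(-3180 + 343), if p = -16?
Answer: 3656893/45 ≈ 81264.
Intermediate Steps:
S = -256/9 (S = -(-13 - 3)²/9 = -⅑*(-16)² = -⅑*256 = -256/9 ≈ -28.444)
P(c, Q) = -⅕ (P(c, Q) = 2/(-3 + (-16 - 1*(-9))) = 2/(-3 + (-16 + 9)) = 2/(-3 - 7) = 2/(-10) = 2*(-⅒) = -⅕)
(P(-7, 34) + S)*(-3180 + 343) = (-⅕ - 256/9)*(-3180 + 343) = -1289/45*(-2837) = 3656893/45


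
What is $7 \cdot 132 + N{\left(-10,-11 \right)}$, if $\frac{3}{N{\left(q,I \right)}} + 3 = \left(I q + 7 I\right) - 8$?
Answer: $\frac{20331}{22} \approx 924.14$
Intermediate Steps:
$N{\left(q,I \right)} = \frac{3}{-11 + 7 I + I q}$ ($N{\left(q,I \right)} = \frac{3}{-3 - \left(8 - 7 I - I q\right)} = \frac{3}{-3 + \left(-8 + 7 I + I q\right)} = \frac{3}{-11 + 7 I + I q}$)
$7 \cdot 132 + N{\left(-10,-11 \right)} = 7 \cdot 132 + \frac{3}{-11 + 7 \left(-11\right) - -110} = 924 + \frac{3}{-11 - 77 + 110} = 924 + \frac{3}{22} = \frac{20331}{22}$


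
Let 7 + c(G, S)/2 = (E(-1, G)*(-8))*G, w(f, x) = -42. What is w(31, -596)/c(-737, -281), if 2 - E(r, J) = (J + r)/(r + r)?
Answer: 21/2163839 ≈ 9.7050e-6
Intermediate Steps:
E(r, J) = 2 - (J + r)/(2*r) (E(r, J) = 2 - (J + r)/(r + r) = 2 - (J + r)/(2*r))
c(G, S) = -14 + 2*G*(-12 - 4*G) (c(G, S) = -14 + 2*((((½)*(-G + 3*(-1))/(-1))*(-8))*G) = -14 + 2*((((½)*(-1)*(-G - 3))*(-8))*G) = -14 + 2*((((½)*(-1)*(-3 - G))*(-8))*G) = -14 + 2*(((3/2 + G/2)*(-8))*G) = -14 + 2*((-12 - 4*G)*G) = -14 + 2*(G*(-12 - 4*G)) = -14 + 2*G*(-12 - 4*G))
w(31, -596)/c(-737, -281) = -42/(-14 - 8*(-737)*(3 - 737)) = -42/(-14 - 8*(-737)*(-734)) = -42/(-14 - 4327664) = -42/(-4327678) = -42*(-1/4327678) = 21/2163839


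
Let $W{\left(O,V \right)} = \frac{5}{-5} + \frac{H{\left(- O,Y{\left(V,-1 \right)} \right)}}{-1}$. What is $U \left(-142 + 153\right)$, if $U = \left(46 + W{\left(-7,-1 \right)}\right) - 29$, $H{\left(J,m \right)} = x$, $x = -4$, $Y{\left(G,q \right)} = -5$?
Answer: $220$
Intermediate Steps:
$H{\left(J,m \right)} = -4$
$W{\left(O,V \right)} = 3$ ($W{\left(O,V \right)} = \frac{5}{-5} - \frac{4}{-1} = 5 \left(- \frac{1}{5}\right) - -4 = -1 + 4 = 3$)
$U = 20$ ($U = \left(46 + 3\right) - 29 = 49 - 29 = 20$)
$U \left(-142 + 153\right) = 20 \left(-142 + 153\right) = 20 \cdot 11 = 220$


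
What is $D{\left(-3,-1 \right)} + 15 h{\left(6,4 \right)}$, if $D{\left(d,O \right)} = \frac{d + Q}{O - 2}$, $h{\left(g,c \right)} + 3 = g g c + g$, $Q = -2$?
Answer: $\frac{6620}{3} \approx 2206.7$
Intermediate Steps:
$h{\left(g,c \right)} = -3 + g + c g^{2}$ ($h{\left(g,c \right)} = -3 + \left(g g c + g\right) = -3 + \left(g^{2} c + g\right) = -3 + \left(c g^{2} + g\right) = -3 + \left(g + c g^{2}\right) = -3 + g + c g^{2}$)
$D{\left(d,O \right)} = \frac{-2 + d}{-2 + O}$ ($D{\left(d,O \right)} = \frac{d - 2}{O - 2} = \frac{-2 + d}{-2 + O}$)
$D{\left(-3,-1 \right)} + 15 h{\left(6,4 \right)} = \frac{-2 - 3}{-2 - 1} + 15 \left(-3 + 6 + 4 \cdot 6^{2}\right) = \frac{1}{-3} \left(-5\right) + 15 \left(-3 + 6 + 4 \cdot 36\right) = \left(- \frac{1}{3}\right) \left(-5\right) + 15 \left(-3 + 6 + 144\right) = \frac{5}{3} + 15 \cdot 147 = \frac{5}{3} + 2205 = \frac{6620}{3}$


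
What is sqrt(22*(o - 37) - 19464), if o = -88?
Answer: I*sqrt(22214) ≈ 149.04*I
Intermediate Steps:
sqrt(22*(o - 37) - 19464) = sqrt(22*(-88 - 37) - 19464) = sqrt(22*(-125) - 19464) = sqrt(-2750 - 19464) = sqrt(-22214) = I*sqrt(22214)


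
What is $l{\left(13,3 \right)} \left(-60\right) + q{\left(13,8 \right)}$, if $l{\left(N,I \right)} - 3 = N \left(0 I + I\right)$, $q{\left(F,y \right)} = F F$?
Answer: $-2351$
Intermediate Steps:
$q{\left(F,y \right)} = F^{2}$
$l{\left(N,I \right)} = 3 + I N$ ($l{\left(N,I \right)} = 3 + N \left(0 I + I\right) = 3 + N \left(0 + I\right) = 3 + N I = 3 + I N$)
$l{\left(13,3 \right)} \left(-60\right) + q{\left(13,8 \right)} = \left(3 + 3 \cdot 13\right) \left(-60\right) + 13^{2} = \left(3 + 39\right) \left(-60\right) + 169 = 42 \left(-60\right) + 169 = -2520 + 169 = -2351$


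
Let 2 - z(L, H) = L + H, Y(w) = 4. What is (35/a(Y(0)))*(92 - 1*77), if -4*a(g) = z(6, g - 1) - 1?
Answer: 525/2 ≈ 262.50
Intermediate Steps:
z(L, H) = 2 - H - L (z(L, H) = 2 - (L + H) = 2 - (H + L) = 2 + (-H - L) = 2 - H - L)
a(g) = 1 + g/4 (a(g) = -((2 - (g - 1) - 1*6) - 1)/4 = -((2 - (-1 + g) - 6) - 1)/4 = -((2 + (1 - g) - 6) - 1)/4 = -((-3 - g) - 1)/4 = -(-4 - g)/4 = 1 + g/4)
(35/a(Y(0)))*(92 - 1*77) = (35/(1 + (¼)*4))*(92 - 1*77) = (35/(1 + 1))*(92 - 77) = (35/2)*15 = 525/2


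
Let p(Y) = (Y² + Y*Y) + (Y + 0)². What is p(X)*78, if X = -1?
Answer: 234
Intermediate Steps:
p(Y) = 3*Y² (p(Y) = (Y² + Y²) + Y² = 2*Y² + Y² = 3*Y²)
p(X)*78 = (3*(-1)²)*78 = (3*1)*78 = 3*78 = 234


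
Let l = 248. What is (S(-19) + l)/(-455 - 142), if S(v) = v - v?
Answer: -248/597 ≈ -0.41541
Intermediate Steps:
S(v) = 0
(S(-19) + l)/(-455 - 142) = (0 + 248)/(-455 - 142) = 248/(-597) = 248*(-1/597) = -248/597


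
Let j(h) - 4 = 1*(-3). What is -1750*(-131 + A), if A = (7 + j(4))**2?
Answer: 117250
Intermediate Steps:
j(h) = 1 (j(h) = 4 + 1*(-3) = 4 - 3 = 1)
A = 64 (A = (7 + 1)**2 = 8**2 = 64)
-1750*(-131 + A) = -1750*(-131 + 64) = -1750*(-67) = 117250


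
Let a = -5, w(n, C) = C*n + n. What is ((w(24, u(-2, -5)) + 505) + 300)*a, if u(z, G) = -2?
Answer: -3905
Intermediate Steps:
w(n, C) = n + C*n
((w(24, u(-2, -5)) + 505) + 300)*a = ((24*(1 - 2) + 505) + 300)*(-5) = ((24*(-1) + 505) + 300)*(-5) = ((-24 + 505) + 300)*(-5) = (481 + 300)*(-5) = 781*(-5) = -3905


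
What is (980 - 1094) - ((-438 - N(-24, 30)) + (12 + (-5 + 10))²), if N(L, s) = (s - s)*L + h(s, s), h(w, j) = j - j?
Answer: 35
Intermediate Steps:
h(w, j) = 0
N(L, s) = 0 (N(L, s) = (s - s)*L + 0 = 0*L + 0 = 0 + 0 = 0)
(980 - 1094) - ((-438 - N(-24, 30)) + (12 + (-5 + 10))²) = (980 - 1094) - ((-438 - 1*0) + (12 + (-5 + 10))²) = -114 - ((-438 + 0) + (12 + 5)²) = -114 - (-438 + 17²) = -114 - (-438 + 289) = -114 - 1*(-149) = -114 + 149 = 35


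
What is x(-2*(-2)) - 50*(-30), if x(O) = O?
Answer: 1504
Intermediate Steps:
x(-2*(-2)) - 50*(-30) = -2*(-2) - 50*(-30) = 4 + 1500 = 1504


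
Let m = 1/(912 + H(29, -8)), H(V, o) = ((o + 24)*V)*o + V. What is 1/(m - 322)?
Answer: -2771/892263 ≈ -0.0031056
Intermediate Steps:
H(V, o) = V + V*o*(24 + o) (H(V, o) = ((24 + o)*V)*o + V = (V*(24 + o))*o + V = V*o*(24 + o) + V = V + V*o*(24 + o))
m = -1/2771 (m = 1/(912 + 29*(1 + (-8)**2 + 24*(-8))) = 1/(912 + 29*(1 + 64 - 192)) = 1/(912 + 29*(-127)) = 1/(912 - 3683) = 1/(-2771) = -1/2771 ≈ -0.00036088)
1/(m - 322) = 1/(-1/2771 - 322) = 1/(-892263/2771) = -2771/892263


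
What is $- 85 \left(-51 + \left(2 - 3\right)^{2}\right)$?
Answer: $4250$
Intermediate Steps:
$- 85 \left(-51 + \left(2 - 3\right)^{2}\right) = - 85 \left(-51 + \left(-1\right)^{2}\right) = - 85 \left(-51 + 1\right) = \left(-85\right) \left(-50\right) = 4250$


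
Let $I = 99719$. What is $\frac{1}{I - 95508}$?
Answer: $\frac{1}{4211} \approx 0.00023747$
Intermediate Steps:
$\frac{1}{I - 95508} = \frac{1}{99719 - 95508} = \frac{1}{4211}$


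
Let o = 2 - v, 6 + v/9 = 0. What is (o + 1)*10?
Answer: 570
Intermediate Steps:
v = -54 (v = -54 + 9*0 = -54 + 0 = -54)
o = 56 (o = 2 - 1*(-54) = 2 + 54 = 56)
(o + 1)*10 = (56 + 1)*10 = 57*10 = 570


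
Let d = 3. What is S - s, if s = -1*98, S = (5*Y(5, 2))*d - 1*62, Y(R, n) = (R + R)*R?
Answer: 786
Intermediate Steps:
Y(R, n) = 2*R² (Y(R, n) = (2*R)*R = 2*R²)
S = 688 (S = (5*(2*5²))*3 - 1*62 = (5*(2*25))*3 - 62 = (5*50)*3 - 62 = 250*3 - 62 = 750 - 62 = 688)
s = -98
S - s = 688 - 1*(-98) = 688 + 98 = 786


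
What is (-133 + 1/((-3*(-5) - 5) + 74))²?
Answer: 124791241/7056 ≈ 17686.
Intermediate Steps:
(-133 + 1/((-3*(-5) - 5) + 74))² = (-133 + 1/((15 - 5) + 74))² = (-133 + 1/(10 + 74))² = (-133 + 1/84)² = (-11171/84)² = 124791241/7056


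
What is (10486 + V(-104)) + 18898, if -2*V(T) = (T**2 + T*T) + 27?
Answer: 37109/2 ≈ 18555.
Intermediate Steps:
V(T) = -27/2 - T**2 (V(T) = -((T**2 + T*T) + 27)/2 = -((T**2 + T**2) + 27)/2 = -(2*T**2 + 27)/2 = -(27 + 2*T**2)/2 = -27/2 - T**2)
(10486 + V(-104)) + 18898 = (10486 + (-27/2 - 1*(-104)**2)) + 18898 = (10486 + (-27/2 - 1*10816)) + 18898 = (10486 + (-27/2 - 10816)) + 18898 = (10486 - 21659/2) + 18898 = -687/2 + 18898 = 37109/2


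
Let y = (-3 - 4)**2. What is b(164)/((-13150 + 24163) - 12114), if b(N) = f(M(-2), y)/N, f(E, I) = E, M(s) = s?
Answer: 1/90282 ≈ 1.1076e-5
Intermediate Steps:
y = 49 (y = (-7)**2 = 49)
b(N) = -2/N
b(164)/((-13150 + 24163) - 12114) = (-2/164)/((-13150 + 24163) - 12114) = (-2*1/164)/(11013 - 12114) = -1/82/(-1101) = -1/82*(-1/1101) = 1/90282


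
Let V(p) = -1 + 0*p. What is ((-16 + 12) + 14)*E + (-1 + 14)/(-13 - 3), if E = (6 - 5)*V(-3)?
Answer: -173/16 ≈ -10.813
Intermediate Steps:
V(p) = -1 (V(p) = -1 + 0 = -1)
E = -1 (E = (6 - 5)*(-1) = 1*(-1) = -1)
((-16 + 12) + 14)*E + (-1 + 14)/(-13 - 3) = ((-16 + 12) + 14)*(-1) + (-1 + 14)/(-13 - 3) = (-4 + 14)*(-1) + 13/(-16) = 10*(-1) + 13*(-1/16) = -10 - 13/16 = -173/16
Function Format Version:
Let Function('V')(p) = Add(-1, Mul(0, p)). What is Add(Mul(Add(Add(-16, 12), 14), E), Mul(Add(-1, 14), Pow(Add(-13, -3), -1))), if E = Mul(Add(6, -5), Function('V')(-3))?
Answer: Rational(-173, 16) ≈ -10.813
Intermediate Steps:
Function('V')(p) = -1 (Function('V')(p) = Add(-1, 0) = -1)
E = -1 (E = Mul(Add(6, -5), -1) = Mul(1, -1) = -1)
Add(Mul(Add(Add(-16, 12), 14), E), Mul(Add(-1, 14), Pow(Add(-13, -3), -1))) = Add(Mul(Add(Add(-16, 12), 14), -1), Mul(Add(-1, 14), Pow(Add(-13, -3), -1))) = Add(Mul(Add(-4, 14), -1), Mul(13, Pow(-16, -1))) = Add(Mul(10, -1), Mul(13, Rational(-1, 16))) = Add(-10, Rational(-13, 16)) = Rational(-173, 16)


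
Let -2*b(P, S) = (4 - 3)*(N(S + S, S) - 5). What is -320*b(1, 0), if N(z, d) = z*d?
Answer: -800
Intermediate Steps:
N(z, d) = d*z
b(P, S) = 5/2 - S² (b(P, S) = -(4 - 3)*(S*(S + S) - 5)/2 = -(S*(2*S) - 5)/2 = -(2*S² - 5)/2 = -(-5 + 2*S²)/2 = 5/2 - S²)
-320*b(1, 0) = -320*(5/2 - 1*0²) = -320*(5/2 - 1*0) = -320*(5/2 + 0) = -320*5/2 = -800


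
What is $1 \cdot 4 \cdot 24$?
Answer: $96$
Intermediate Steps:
$1 \cdot 4 \cdot 24 = 4 \cdot 24 = 96$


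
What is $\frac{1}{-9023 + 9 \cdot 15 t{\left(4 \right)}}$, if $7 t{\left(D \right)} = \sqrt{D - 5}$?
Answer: $- \frac{442127}{3989330146} - \frac{945 i}{3989330146} \approx -0.00011083 - 2.3688 \cdot 10^{-7} i$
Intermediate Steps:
$t{\left(D \right)} = \frac{\sqrt{-5 + D}}{7}$ ($t{\left(D \right)} = \frac{\sqrt{D - 5}}{7} = \frac{\sqrt{-5 + D}}{7}$)
$\frac{1}{-9023 + 9 \cdot 15 t{\left(4 \right)}} = \frac{1}{-9023 + 9 \cdot 15 \frac{\sqrt{-5 + 4}}{7}} = \frac{1}{-9023 + 135 \frac{\sqrt{-1}}{7}} = \frac{1}{-9023 + 135 \frac{i}{7}} = \frac{1}{-9023 + \frac{135 i}{7}} = \frac{49 \left(-9023 - \frac{135 i}{7}\right)}{3989330146}$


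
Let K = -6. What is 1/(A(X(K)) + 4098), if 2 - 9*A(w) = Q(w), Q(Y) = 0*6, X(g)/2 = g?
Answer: 9/36884 ≈ 0.00024401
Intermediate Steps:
X(g) = 2*g
Q(Y) = 0
A(w) = 2/9 (A(w) = 2/9 - 1/9*0 = 2/9 + 0 = 2/9)
1/(A(X(K)) + 4098) = 1/(2/9 + 4098) = 1/(36884/9) = 9/36884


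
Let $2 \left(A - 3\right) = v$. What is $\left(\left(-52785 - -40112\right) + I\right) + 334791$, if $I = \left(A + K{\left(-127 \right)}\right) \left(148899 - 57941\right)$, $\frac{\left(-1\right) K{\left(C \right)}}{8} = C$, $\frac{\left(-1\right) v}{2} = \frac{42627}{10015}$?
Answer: $\frac{927601058134}{10015} \approx 9.2621 \cdot 10^{7}$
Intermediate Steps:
$v = - \frac{85254}{10015}$ ($v = - 2 \cdot \frac{42627}{10015} = - 2 \cdot 42627 \cdot \frac{1}{10015} = \left(-2\right) \frac{42627}{10015} = - \frac{85254}{10015} \approx -8.5126$)
$K{\left(C \right)} = - 8 C$
$A = - \frac{12582}{10015}$ ($A = 3 + \frac{1}{2} \left(- \frac{85254}{10015}\right) = 3 - \frac{42627}{10015} = - \frac{12582}{10015} \approx -1.2563$)
$I = \frac{924375046364}{10015}$ ($I = \left(- \frac{12582}{10015} - -1016\right) \left(148899 - 57941\right) = \left(- \frac{12582}{10015} + 1016\right) \left(148899 - 57941\right) = \frac{10162658}{10015} \cdot 90958 = \frac{924375046364}{10015} \approx 9.2299 \cdot 10^{7}$)
$\left(\left(-52785 - -40112\right) + I\right) + 334791 = \left(\left(-52785 - -40112\right) + \frac{924375046364}{10015}\right) + 334791 = \left(\left(-52785 + 40112\right) + \frac{924375046364}{10015}\right) + 334791 = \left(-12673 + \frac{924375046364}{10015}\right) + 334791 = \frac{924248126269}{10015} + 334791 = \frac{927601058134}{10015}$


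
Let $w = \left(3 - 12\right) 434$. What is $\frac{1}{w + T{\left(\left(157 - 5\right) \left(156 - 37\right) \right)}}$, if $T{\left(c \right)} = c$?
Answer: $\frac{1}{14182} \approx 7.0512 \cdot 10^{-5}$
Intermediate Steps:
$w = -3906$ ($w = \left(3 - 12\right) 434 = \left(-9\right) 434 = -3906$)
$\frac{1}{w + T{\left(\left(157 - 5\right) \left(156 - 37\right) \right)}} = \frac{1}{-3906 + \left(157 - 5\right) \left(156 - 37\right)} = \frac{1}{-3906 + 152 \cdot 119} = \frac{1}{-3906 + 18088} = \frac{1}{14182}$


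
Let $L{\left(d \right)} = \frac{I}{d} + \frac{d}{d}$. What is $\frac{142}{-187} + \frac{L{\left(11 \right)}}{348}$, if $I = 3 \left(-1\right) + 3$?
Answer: $- \frac{49229}{65076} \approx -0.75648$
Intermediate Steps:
$I = 0$ ($I = -3 + 3 = 0$)
$L{\left(d \right)} = 1$ ($L{\left(d \right)} = \frac{0}{d} + \frac{d}{d} = 0 + 1 = 1$)
$\frac{142}{-187} + \frac{L{\left(11 \right)}}{348} = \frac{142}{-187} + 1 \cdot \frac{1}{348} = 142 \left(- \frac{1}{187}\right) + 1 \cdot \frac{1}{348} = - \frac{142}{187} + \frac{1}{348} = - \frac{49229}{65076}$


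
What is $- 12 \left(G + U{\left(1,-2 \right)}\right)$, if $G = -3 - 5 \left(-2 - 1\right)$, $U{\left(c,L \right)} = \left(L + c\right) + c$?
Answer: $-144$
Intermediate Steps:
$U{\left(c,L \right)} = L + 2 c$
$G = 12$ ($G = -3 - 5 \left(-2 - 1\right) = -3 - -15 = -3 + 15 = 12$)
$- 12 \left(G + U{\left(1,-2 \right)}\right) = - 12 \left(12 + \left(-2 + 2 \cdot 1\right)\right) = - 12 \left(12 + \left(-2 + 2\right)\right) = - 12 \left(12 + 0\right) = \left(-12\right) 12 = -144$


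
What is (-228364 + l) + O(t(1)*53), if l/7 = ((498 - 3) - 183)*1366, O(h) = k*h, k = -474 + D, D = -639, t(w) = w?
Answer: 2695991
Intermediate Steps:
k = -1113 (k = -474 - 639 = -1113)
O(h) = -1113*h
l = 2983344 (l = 7*(((498 - 3) - 183)*1366) = 7*((495 - 183)*1366) = 7*(312*1366) = 7*426192 = 2983344)
(-228364 + l) + O(t(1)*53) = (-228364 + 2983344) - 1113*53 = 2754980 - 1113*53 = 2754980 - 58989 = 2695991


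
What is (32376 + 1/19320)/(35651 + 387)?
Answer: 625504321/696254160 ≈ 0.89839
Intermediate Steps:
(32376 + 1/19320)/(35651 + 387) = (32376 + 1/19320)/36038 = (625504321/19320)*(1/36038) = 625504321/696254160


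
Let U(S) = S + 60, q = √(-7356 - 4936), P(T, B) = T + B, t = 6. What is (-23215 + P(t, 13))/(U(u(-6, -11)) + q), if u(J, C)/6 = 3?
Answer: -226161/2297 + 5799*I*√3073/2297 ≈ -98.459 + 139.95*I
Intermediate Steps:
P(T, B) = B + T
u(J, C) = 18 (u(J, C) = 6*3 = 18)
q = 2*I*√3073 (q = √(-12292) = 2*I*√3073 ≈ 110.87*I)
U(S) = 60 + S
(-23215 + P(t, 13))/(U(u(-6, -11)) + q) = (-23215 + (13 + 6))/((60 + 18) + 2*I*√3073) = (-23215 + 19)/(78 + 2*I*√3073) = -23196/(78 + 2*I*√3073)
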